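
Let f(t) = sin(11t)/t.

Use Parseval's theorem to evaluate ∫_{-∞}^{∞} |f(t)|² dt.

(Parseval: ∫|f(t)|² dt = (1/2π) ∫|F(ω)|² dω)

∫|f(t)|² dt = 11 \pi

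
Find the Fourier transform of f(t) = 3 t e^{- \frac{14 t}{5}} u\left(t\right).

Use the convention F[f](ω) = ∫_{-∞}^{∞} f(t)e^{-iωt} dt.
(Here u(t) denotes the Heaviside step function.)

F(ω) = \frac{75}{\left(5 i \omega + 14\right)^{2}}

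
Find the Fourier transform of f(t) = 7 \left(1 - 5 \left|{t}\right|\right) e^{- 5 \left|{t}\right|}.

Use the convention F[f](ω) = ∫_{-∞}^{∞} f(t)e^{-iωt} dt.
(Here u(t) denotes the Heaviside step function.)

F(ω) = \frac{140 \omega^{2}}{\left(\omega^{2} + 25\right)^{2}}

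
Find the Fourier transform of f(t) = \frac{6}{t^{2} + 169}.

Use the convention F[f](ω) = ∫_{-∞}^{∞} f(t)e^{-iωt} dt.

F(ω) = \frac{6 \pi e^{- 13 \left|{\omega}\right|}}{13}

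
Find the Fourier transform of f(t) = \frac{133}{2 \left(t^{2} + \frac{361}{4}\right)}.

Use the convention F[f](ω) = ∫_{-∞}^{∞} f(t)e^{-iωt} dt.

F(ω) = 7 \pi e^{- \frac{19 \left|{\omega}\right|}{2}}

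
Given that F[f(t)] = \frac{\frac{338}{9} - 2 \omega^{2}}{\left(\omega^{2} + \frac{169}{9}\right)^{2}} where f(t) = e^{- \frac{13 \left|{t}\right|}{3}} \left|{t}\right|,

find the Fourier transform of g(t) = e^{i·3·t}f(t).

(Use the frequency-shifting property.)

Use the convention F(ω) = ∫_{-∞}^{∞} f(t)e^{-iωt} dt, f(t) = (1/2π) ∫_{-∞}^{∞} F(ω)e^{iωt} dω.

F[g](ω) = \frac{18 \left(169 - 9 \left(\omega - 3\right)^{2}\right)}{\left(9 \left(\omega - 3\right)^{2} + 169\right)^{2}}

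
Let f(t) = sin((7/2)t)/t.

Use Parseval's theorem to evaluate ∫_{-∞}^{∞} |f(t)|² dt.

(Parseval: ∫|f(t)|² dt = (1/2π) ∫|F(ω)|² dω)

∫|f(t)|² dt = \frac{7 \pi}{2}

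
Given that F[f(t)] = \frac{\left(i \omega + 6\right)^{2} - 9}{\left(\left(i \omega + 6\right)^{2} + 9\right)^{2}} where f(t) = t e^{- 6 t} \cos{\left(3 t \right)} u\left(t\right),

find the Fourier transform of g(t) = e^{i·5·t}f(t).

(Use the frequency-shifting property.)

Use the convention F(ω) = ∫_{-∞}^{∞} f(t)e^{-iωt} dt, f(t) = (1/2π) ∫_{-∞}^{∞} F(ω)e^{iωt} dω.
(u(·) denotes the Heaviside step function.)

F[g](ω) = \frac{\left(i \left(\omega - 5\right) + 6\right)^{2} - 9}{\left(\left(i \left(\omega - 5\right) + 6\right)^{2} + 9\right)^{2}}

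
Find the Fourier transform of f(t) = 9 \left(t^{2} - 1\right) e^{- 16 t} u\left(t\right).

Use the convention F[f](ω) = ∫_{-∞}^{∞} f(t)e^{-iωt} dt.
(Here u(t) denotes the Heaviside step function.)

F(ω) = \frac{9 \left(2 i \omega - \left(i \omega + 16\right)^{3} + 32\right)}{\left(i \omega + 16\right)^{4}}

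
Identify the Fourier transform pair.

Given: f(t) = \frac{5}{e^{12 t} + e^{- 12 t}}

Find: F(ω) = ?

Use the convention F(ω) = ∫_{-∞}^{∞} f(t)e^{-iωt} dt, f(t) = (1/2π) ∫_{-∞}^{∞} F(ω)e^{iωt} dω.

F(ω) = \frac{5 \pi}{24 \cosh{\left(\frac{\pi \omega}{24} \right)}}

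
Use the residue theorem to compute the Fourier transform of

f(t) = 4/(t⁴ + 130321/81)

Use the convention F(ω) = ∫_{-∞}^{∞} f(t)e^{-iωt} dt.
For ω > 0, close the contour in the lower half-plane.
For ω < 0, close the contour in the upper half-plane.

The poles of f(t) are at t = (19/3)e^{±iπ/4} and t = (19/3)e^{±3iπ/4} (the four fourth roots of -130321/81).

Let g(z) = f(z)e^{-iωz}; for large |z| the factor e^{-iωz} decays in the lower half-plane when ω > 0 and in the upper half-plane when ω < 0.

Case ω > 0 (lower half-plane, clockwise contour ⇒ F(ω) = -2πi·ΣRes):
  Res_{z = - \frac{19 \sqrt{2}}{6} - \frac{19 \sqrt{2} i}{6}} g(z) = \frac{27 \sqrt{2} i \left(1 - i\right) e^{\frac{19 \sqrt{2} \omega \left(-1 + i\right)}{6}}}{13718}
  Res_{z = \frac{19 \sqrt{2}}{6} - \frac{19 \sqrt{2} i}{6}} g(z) = \frac{27 \sqrt{2} i \left(1 + i\right) e^{- \frac{19 \sqrt{2} \omega \left(1 + i\right)}{6}}}{13718}
  F(ω) = -2πi·ΣRes = \frac{27 \sqrt{2} \pi \left(\left(1 - i\right) e^{\frac{19 \sqrt{2} i \omega}{3}} + 1 + i\right) e^{- \frac{19 \sqrt{2} \omega \left(1 + i\right)}{6}}}{6859} = \frac{108 \pi e^{- \frac{19 \sqrt{2} \omega}{6}} \sin{\left(\frac{19 \sqrt{2} \omega}{6} + \frac{\pi}{4} \right)}}{6859}

Case ω < 0 (upper half-plane, counterclockwise contour ⇒ F(ω) = +2πi·ΣRes):
  Res_{z = \frac{19 \sqrt{2}}{6} + \frac{19 \sqrt{2} i}{6}} g(z) = \frac{27 \sqrt{2} i \left(-1 + i\right) e^{\frac{19 \sqrt{2} \omega \left(1 - i\right)}{6}}}{13718}
  Res_{z = - \frac{19 \sqrt{2}}{6} + \frac{19 \sqrt{2} i}{6}} g(z) = \frac{27 \sqrt{2} \left(1 - i\right) e^{\frac{19 \sqrt{2} \omega \left(1 + i\right)}{6}}}{13718}
  F(ω) = 2πi·ΣRes = - \frac{27 \sqrt{2} i \pi \left(i \left(1 - i\right) e^{\frac{19 \sqrt{2} \omega \left(1 - i\right)}{6}} - \left(1 - i\right) e^{\frac{19 \sqrt{2} \omega \left(1 + i\right)}{6}}\right)}{6859} = \frac{108 \pi e^{\frac{19 \sqrt{2} \omega}{6}} \cos{\left(\frac{19 \sqrt{2} \omega}{6} + \frac{\pi}{4} \right)}}{6859}

Both cases combine into a single formula in |ω|:

F(ω) = \frac{108 \pi e^{- \frac{19 \sqrt{2} \left|{\omega}\right|}{6}} \sin{\left(\frac{19 \sqrt{2} \left|{\omega}\right|}{6} + \frac{\pi}{4} \right)}}{6859}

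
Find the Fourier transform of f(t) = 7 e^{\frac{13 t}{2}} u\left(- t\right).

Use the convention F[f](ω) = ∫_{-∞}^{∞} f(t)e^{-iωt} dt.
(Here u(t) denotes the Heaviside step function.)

F(ω) = - \frac{14}{2 i \omega - 13}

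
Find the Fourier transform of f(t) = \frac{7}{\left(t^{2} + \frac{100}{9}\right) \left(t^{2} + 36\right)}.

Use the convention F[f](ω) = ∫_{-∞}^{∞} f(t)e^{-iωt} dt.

F(ω) = - \frac{3 \pi e^{- 6 \left|{\omega}\right|}}{64} + \frac{27 \pi e^{- \frac{10 \left|{\omega}\right|}{3}}}{320}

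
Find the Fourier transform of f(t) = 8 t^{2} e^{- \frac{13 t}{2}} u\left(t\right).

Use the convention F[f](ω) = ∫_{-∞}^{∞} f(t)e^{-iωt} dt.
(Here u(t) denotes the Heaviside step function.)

F(ω) = \frac{128}{\left(2 i \omega + 13\right)^{3}}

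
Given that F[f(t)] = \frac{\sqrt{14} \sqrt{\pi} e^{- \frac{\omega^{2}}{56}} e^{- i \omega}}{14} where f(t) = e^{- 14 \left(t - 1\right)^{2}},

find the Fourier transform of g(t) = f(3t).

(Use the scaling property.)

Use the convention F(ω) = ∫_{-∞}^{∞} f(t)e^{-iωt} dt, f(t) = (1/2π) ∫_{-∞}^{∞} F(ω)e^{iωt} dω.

F[g](ω) = \frac{\sqrt{14} \sqrt{\pi} e^{- \frac{\omega \left(\omega + 168 i\right)}{504}}}{42}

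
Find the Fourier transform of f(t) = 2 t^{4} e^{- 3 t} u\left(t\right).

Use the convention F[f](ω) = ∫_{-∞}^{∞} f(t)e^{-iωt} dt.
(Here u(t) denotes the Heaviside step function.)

F(ω) = \frac{48}{\left(i \omega + 3\right)^{5}}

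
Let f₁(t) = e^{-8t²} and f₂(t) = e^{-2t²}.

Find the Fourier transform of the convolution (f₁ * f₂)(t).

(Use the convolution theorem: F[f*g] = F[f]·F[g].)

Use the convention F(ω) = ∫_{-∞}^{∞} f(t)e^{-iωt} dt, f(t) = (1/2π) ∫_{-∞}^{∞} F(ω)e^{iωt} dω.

F[f₁*f₂](ω) = \frac{\pi e^{- \frac{5 \omega^{2}}{32}}}{4}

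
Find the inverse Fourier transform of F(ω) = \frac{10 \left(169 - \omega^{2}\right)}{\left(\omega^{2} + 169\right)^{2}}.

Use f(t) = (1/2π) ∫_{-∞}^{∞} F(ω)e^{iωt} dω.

f(t) = 5 e^{- 13 \left|{t}\right|} \left|{t}\right|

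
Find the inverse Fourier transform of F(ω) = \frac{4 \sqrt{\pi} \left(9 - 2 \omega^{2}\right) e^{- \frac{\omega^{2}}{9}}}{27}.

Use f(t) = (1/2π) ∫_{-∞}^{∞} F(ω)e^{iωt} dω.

f(t) = 9 t^{2} e^{- \frac{9 t^{2}}{4}}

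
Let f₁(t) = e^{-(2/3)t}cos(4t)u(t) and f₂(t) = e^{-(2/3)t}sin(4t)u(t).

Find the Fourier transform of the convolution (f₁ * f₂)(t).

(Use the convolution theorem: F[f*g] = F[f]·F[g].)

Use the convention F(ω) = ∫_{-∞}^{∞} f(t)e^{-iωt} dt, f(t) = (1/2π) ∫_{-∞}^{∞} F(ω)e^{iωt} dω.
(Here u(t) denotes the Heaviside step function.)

F[f₁*f₂](ω) = \frac{108 \left(3 i \omega + 2\right)}{\left(\left(3 i \omega + 2\right)^{2} + 144\right)^{2}}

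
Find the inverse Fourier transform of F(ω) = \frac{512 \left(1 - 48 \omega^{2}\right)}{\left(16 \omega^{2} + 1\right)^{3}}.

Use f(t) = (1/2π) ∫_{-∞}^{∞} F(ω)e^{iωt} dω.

f(t) = 2 t^{2} e^{- \frac{\left|{t}\right|}{4}}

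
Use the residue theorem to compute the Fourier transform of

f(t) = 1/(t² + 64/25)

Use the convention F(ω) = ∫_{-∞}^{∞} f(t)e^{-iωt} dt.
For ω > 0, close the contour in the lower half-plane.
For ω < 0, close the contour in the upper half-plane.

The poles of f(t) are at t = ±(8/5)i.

Let g(z) = f(z)e^{-iωz}; for large |z| the factor e^{-iωz} decays in the lower half-plane when ω > 0 and in the upper half-plane when ω < 0.

Case ω > 0 (lower half-plane, clockwise contour ⇒ F(ω) = -2πi·ΣRes):
  Res_{z = - \frac{8 i}{5}} g(z) = \frac{5 i e^{- \frac{8 \omega}{5}}}{16}
  F(ω) = -2πi·ΣRes = \frac{5 \pi e^{- \frac{8 \omega}{5}}}{8}

Case ω < 0 (upper half-plane, counterclockwise contour ⇒ F(ω) = +2πi·ΣRes):
  Res_{z = \frac{8 i}{5}} g(z) = - \frac{5 i e^{\frac{8 \omega}{5}}}{16}
  F(ω) = 2πi·ΣRes = \frac{5 \pi e^{\frac{8 \omega}{5}}}{8}

Both cases combine into a single formula in |ω|:

F(ω) = \frac{5 \pi e^{- \frac{8 \left|{\omega}\right|}{5}}}{8}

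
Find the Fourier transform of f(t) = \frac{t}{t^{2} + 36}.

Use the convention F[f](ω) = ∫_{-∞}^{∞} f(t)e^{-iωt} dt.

F(ω) = - i \pi e^{- 6 \left|{\omega}\right|} \operatorname{sign}{\left(\omega \right)}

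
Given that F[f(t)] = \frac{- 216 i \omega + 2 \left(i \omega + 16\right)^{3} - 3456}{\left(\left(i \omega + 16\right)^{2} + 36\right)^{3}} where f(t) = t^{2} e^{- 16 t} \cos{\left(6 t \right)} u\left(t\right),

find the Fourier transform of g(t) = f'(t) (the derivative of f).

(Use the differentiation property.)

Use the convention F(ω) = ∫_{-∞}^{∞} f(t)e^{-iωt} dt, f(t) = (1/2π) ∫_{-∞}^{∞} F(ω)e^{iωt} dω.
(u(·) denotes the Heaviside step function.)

F[g](ω) = - \frac{2 i \omega \left(108 i \omega - \left(i \omega + 16\right)^{3} + 1728\right)}{\left(\left(i \omega + 16\right)^{2} + 36\right)^{3}}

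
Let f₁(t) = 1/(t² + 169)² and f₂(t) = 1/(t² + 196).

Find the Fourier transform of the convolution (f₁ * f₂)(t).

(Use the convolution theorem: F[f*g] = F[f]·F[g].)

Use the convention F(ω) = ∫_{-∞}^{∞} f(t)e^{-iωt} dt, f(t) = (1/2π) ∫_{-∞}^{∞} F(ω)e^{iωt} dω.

F[f₁*f₂](ω) = \frac{\pi^{2} \left(13 \left|{\omega}\right| + 1\right) e^{- 27 \left|{\omega}\right|}}{61516}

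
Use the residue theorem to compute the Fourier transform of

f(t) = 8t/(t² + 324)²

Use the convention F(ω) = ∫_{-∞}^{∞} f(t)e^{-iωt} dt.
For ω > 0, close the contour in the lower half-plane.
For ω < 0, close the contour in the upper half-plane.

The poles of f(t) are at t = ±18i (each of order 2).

Let g(z) = f(z)e^{-iωz}; for large |z| the factor e^{-iωz} decays in the lower half-plane when ω > 0 and in the upper half-plane when ω < 0.

Case ω > 0 (lower half-plane, clockwise contour ⇒ F(ω) = -2πi·ΣRes):
  Res_{z = - 18 i} g(z) = \frac{\omega e^{- 18 \omega}}{9} (pole of order 2)
  F(ω) = -2πi·ΣRes = - \frac{2 i \pi \omega e^{- 18 \omega}}{9}

Case ω < 0 (upper half-plane, counterclockwise contour ⇒ F(ω) = +2πi·ΣRes):
  Res_{z = 18 i} g(z) = - \frac{\omega e^{18 \omega}}{9} (pole of order 2)
  F(ω) = 2πi·ΣRes = - \frac{2 i \pi \omega e^{18 \omega}}{9}

Both cases combine into a single formula in |ω|:

F(ω) = - \frac{2 i \pi \omega e^{- 18 \left|{\omega}\right|}}{9}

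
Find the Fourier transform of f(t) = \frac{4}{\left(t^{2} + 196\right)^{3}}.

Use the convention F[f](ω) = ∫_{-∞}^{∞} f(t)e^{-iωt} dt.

F(ω) = \frac{\pi \left(196 \omega^{2} + 42 \left|{\omega}\right| + 3\right) e^{- 14 \left|{\omega}\right|}}{1075648}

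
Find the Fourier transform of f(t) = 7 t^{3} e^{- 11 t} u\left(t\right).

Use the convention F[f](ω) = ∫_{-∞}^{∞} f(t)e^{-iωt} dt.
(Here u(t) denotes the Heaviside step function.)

F(ω) = \frac{42}{\left(i \omega + 11\right)^{4}}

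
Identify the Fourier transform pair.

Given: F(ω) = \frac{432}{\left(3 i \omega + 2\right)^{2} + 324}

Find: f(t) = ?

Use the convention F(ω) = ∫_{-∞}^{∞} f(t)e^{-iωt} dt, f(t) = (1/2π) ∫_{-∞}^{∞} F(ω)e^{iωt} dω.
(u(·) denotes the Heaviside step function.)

f(t) = 8 e^{- \frac{2 t}{3}} \sin{\left(6 t \right)} u\left(t\right)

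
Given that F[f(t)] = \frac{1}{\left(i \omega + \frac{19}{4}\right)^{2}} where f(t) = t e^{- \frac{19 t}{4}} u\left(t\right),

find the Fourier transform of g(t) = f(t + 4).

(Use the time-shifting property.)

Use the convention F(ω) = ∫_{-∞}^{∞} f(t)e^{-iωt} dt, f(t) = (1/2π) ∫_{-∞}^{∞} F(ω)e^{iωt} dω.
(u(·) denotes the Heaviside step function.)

F[g](ω) = \frac{16 e^{4 i \omega}}{\left(4 i \omega + 19\right)^{2}}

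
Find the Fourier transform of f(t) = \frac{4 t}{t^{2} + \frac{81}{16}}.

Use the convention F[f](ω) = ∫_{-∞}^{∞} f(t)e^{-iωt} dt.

F(ω) = - 4 i \pi e^{- \frac{9 \left|{\omega}\right|}{4}} \operatorname{sign}{\left(\omega \right)}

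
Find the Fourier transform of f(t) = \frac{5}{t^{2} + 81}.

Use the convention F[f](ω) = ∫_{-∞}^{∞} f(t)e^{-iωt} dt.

F(ω) = \frac{5 \pi e^{- 9 \left|{\omega}\right|}}{9}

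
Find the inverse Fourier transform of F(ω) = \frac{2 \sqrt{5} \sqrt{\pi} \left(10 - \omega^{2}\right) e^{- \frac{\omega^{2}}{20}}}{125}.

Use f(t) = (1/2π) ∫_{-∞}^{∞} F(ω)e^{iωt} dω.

f(t) = 8 t^{2} e^{- 5 t^{2}}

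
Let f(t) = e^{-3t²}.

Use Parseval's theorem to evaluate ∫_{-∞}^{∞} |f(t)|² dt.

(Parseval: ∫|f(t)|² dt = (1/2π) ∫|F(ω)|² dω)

∫|f(t)|² dt = \frac{\sqrt{6} \sqrt{\pi}}{6}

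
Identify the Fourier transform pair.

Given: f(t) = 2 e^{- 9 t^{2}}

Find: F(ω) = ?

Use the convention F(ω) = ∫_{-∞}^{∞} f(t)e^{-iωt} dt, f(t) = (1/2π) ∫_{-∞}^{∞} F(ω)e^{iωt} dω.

F(ω) = \frac{2 \sqrt{\pi} e^{- \frac{\omega^{2}}{36}}}{3}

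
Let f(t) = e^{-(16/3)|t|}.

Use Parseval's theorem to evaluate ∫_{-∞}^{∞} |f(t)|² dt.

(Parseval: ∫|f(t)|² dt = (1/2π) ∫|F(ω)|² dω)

∫|f(t)|² dt = \frac{3}{16}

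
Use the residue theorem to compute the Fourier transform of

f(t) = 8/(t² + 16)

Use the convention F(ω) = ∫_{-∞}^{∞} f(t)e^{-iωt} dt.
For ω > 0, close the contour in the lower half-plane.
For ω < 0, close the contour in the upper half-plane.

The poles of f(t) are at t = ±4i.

Let g(z) = f(z)e^{-iωz}; for large |z| the factor e^{-iωz} decays in the lower half-plane when ω > 0 and in the upper half-plane when ω < 0.

Case ω > 0 (lower half-plane, clockwise contour ⇒ F(ω) = -2πi·ΣRes):
  Res_{z = - 4 i} g(z) = i e^{- 4 \omega}
  F(ω) = -2πi·ΣRes = 2 \pi e^{- 4 \omega}

Case ω < 0 (upper half-plane, counterclockwise contour ⇒ F(ω) = +2πi·ΣRes):
  Res_{z = 4 i} g(z) = - i e^{4 \omega}
  F(ω) = 2πi·ΣRes = 2 \pi e^{4 \omega}

Both cases combine into a single formula in |ω|:

F(ω) = 2 \pi e^{- 4 \left|{\omega}\right|}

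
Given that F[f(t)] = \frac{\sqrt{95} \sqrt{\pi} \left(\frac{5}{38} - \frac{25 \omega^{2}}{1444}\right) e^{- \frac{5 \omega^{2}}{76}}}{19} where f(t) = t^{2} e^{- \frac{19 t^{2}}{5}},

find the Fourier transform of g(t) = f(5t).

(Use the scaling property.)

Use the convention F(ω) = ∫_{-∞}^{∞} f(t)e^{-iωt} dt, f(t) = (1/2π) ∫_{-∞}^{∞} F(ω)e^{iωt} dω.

F[g](ω) = \frac{\sqrt{95} \sqrt{\pi} \left(190 - \omega^{2}\right) e^{- \frac{\omega^{2}}{380}}}{137180}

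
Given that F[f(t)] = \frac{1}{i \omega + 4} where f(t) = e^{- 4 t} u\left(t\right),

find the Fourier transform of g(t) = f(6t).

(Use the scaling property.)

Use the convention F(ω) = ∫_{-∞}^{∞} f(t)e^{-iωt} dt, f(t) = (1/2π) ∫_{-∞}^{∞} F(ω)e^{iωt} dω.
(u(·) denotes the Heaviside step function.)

F[g](ω) = \frac{1}{i \omega + 24}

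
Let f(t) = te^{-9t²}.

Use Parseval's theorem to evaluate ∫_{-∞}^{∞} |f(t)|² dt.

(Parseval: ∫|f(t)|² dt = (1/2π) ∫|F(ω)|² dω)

∫|f(t)|² dt = \frac{\sqrt{2} \sqrt{\pi}}{216}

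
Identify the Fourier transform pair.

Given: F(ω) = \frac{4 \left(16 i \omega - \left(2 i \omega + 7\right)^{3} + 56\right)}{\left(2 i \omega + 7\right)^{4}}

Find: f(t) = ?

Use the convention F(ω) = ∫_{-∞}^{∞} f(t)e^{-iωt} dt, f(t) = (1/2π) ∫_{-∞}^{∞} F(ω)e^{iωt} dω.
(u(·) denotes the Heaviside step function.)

f(t) = 2 \left(t^{2} - 1\right) e^{- \frac{7 t}{2}} u\left(t\right)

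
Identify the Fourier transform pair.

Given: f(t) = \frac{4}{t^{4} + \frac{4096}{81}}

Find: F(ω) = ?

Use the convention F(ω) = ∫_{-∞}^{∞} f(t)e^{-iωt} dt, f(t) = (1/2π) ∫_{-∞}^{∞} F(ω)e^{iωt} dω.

F(ω) = \frac{27 \pi e^{- \frac{4 \sqrt{2} \left|{\omega}\right|}{3}} \sin{\left(\frac{4 \sqrt{2} \left|{\omega}\right|}{3} + \frac{\pi}{4} \right)}}{128}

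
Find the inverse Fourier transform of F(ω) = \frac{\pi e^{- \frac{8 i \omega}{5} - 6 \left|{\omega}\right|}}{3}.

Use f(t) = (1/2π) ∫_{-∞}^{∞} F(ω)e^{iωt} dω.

f(t) = \frac{2}{\left(t - \frac{8}{5}\right)^{2} + 36}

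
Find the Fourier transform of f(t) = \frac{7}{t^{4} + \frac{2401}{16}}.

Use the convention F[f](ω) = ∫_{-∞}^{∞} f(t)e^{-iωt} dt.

F(ω) = \frac{8 \pi e^{- \frac{7 \sqrt{2} \left|{\omega}\right|}{4}} \sin{\left(\frac{7 \sqrt{2} \left|{\omega}\right|}{4} + \frac{\pi}{4} \right)}}{49}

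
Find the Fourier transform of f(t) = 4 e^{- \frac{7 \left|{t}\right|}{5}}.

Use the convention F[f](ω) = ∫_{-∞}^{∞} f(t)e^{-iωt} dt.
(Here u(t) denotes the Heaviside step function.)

F(ω) = \frac{280}{25 \omega^{2} + 49}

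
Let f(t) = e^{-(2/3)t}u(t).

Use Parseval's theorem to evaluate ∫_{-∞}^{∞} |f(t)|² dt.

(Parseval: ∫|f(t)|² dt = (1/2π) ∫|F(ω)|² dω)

∫|f(t)|² dt = \frac{3}{4}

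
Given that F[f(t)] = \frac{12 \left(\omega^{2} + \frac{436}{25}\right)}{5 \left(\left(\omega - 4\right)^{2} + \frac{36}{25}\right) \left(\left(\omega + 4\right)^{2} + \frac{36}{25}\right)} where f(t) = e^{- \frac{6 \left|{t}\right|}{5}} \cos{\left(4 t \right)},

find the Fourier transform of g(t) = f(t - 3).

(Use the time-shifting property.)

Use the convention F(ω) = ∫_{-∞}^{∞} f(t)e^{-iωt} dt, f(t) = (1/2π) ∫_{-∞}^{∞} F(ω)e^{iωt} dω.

F[g](ω) = \frac{60 \left(25 \omega^{2} + 436\right) e^{- 3 i \omega}}{625 \omega^{4} - 18200 \omega^{2} + 190096}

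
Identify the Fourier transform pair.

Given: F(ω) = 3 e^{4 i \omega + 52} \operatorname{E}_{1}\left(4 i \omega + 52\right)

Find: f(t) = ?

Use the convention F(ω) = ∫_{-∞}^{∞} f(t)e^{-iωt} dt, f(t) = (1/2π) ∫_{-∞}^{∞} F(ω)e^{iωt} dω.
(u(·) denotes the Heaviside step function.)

f(t) = \frac{3 e^{- 13 t} u\left(t\right)}{t + 4}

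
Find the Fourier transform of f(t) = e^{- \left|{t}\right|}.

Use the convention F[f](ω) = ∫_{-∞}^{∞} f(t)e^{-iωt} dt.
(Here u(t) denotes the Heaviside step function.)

F(ω) = \frac{2}{\omega^{2} + 1}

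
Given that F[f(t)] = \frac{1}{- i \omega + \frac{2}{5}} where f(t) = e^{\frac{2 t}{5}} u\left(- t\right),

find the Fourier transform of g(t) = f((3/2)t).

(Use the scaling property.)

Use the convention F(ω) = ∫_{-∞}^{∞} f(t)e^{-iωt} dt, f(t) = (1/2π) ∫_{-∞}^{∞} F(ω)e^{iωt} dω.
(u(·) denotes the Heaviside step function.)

F[g](ω) = - \frac{5}{5 i \omega - 3}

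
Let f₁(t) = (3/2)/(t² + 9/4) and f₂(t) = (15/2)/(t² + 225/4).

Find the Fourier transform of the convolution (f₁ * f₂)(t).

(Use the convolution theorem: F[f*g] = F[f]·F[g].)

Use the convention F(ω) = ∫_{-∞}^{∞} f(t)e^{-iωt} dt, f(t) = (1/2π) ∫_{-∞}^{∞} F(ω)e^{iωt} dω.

F[f₁*f₂](ω) = \pi^{2} e^{- 9 \left|{\omega}\right|}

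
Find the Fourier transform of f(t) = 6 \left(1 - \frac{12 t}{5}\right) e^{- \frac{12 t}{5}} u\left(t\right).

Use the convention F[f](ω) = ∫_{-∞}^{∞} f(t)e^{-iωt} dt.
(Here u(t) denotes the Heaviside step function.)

F(ω) = \frac{150 i \omega}{- 25 \omega^{2} + 120 i \omega + 144}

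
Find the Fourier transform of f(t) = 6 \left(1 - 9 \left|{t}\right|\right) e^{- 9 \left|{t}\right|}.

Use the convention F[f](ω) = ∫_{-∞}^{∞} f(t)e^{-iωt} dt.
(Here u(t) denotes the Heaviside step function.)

F(ω) = \frac{216 \omega^{2}}{\left(\omega^{2} + 81\right)^{2}}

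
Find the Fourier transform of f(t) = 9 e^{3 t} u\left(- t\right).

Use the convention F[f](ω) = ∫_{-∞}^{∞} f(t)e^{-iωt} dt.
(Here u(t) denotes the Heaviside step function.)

F(ω) = - \frac{9}{i \omega - 3}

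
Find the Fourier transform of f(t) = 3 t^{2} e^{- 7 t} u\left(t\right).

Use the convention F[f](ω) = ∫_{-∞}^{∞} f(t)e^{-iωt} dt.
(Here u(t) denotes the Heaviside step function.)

F(ω) = \frac{6}{\left(i \omega + 7\right)^{3}}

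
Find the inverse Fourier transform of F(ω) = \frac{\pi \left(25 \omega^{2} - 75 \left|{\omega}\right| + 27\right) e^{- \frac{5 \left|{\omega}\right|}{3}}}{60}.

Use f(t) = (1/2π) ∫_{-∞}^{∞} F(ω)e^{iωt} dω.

f(t) = \frac{2 t^{4}}{\left(t^{2} + \frac{25}{9}\right)^{3}}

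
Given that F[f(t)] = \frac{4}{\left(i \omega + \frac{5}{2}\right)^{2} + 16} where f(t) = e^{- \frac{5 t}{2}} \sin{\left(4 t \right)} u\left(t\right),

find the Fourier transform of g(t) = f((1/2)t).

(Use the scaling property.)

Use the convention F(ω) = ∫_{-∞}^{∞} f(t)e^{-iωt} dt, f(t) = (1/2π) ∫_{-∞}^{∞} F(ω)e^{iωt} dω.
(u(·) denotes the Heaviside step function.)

F[g](ω) = \frac{32}{\left(4 i \omega + 5\right)^{2} + 64}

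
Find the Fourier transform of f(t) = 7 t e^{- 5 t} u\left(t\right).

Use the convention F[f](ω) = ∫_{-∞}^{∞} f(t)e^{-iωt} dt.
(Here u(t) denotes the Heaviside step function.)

F(ω) = \frac{7}{\left(i \omega + 5\right)^{2}}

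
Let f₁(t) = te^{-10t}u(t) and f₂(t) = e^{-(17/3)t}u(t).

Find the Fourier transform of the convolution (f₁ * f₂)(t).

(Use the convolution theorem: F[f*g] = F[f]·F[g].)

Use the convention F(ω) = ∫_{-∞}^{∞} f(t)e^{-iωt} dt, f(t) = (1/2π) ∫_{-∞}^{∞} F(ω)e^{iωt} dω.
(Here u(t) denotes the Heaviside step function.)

F[f₁*f₂](ω) = \frac{3}{\left(i \omega + 10\right)^{2} \left(3 i \omega + 17\right)}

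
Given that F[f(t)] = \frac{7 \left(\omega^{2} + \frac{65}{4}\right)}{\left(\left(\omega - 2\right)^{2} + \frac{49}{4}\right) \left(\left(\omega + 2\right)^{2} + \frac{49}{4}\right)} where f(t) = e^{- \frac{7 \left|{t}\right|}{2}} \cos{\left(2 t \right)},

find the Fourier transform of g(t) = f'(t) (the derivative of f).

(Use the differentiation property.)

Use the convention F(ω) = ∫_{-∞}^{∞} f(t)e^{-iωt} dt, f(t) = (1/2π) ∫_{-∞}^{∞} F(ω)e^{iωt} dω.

F[g](ω) = \frac{28 i \omega \left(4 \omega^{2} + 65\right)}{16 \omega^{4} + 264 \omega^{2} + 4225}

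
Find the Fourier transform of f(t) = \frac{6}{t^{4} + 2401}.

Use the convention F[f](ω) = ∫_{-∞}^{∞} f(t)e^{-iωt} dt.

F(ω) = \frac{6 \pi e^{- \frac{7 \sqrt{2} \left|{\omega}\right|}{2}} \sin{\left(\frac{7 \sqrt{2} \left|{\omega}\right|}{2} + \frac{\pi}{4} \right)}}{343}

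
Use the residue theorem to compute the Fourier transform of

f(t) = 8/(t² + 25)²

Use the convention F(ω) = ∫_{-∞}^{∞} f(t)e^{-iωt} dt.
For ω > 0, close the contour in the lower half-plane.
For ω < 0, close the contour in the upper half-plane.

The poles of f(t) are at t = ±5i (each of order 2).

Let g(z) = f(z)e^{-iωz}; for large |z| the factor e^{-iωz} decays in the lower half-plane when ω > 0 and in the upper half-plane when ω < 0.

Case ω > 0 (lower half-plane, clockwise contour ⇒ F(ω) = -2πi·ΣRes):
  Res_{z = - 5 i} g(z) = \frac{2 i \left(5 \omega + 1\right) e^{- 5 \omega}}{125} (pole of order 2)
  F(ω) = -2πi·ΣRes = \frac{4 \pi \left(5 \omega + 1\right) e^{- 5 \omega}}{125}

Case ω < 0 (upper half-plane, counterclockwise contour ⇒ F(ω) = +2πi·ΣRes):
  Res_{z = 5 i} g(z) = \frac{2 i \left(5 \omega - 1\right) e^{5 \omega}}{125} (pole of order 2)
  F(ω) = 2πi·ΣRes = \frac{4 \pi \left(1 - 5 \omega\right) e^{5 \omega}}{125}

Both cases combine into a single formula in |ω|:

F(ω) = \frac{4 \pi \left(5 \left|{\omega}\right| + 1\right) e^{- 5 \left|{\omega}\right|}}{125}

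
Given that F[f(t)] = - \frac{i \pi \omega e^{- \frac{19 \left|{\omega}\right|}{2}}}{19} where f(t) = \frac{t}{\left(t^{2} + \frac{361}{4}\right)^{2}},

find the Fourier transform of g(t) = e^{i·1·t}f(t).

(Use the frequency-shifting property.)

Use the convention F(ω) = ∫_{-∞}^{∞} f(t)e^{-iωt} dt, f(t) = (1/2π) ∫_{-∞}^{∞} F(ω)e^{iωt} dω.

F[g](ω) = \frac{i \pi \left(1 - \omega\right) e^{- \frac{19 \left|{\omega - 1}\right|}{2}}}{19}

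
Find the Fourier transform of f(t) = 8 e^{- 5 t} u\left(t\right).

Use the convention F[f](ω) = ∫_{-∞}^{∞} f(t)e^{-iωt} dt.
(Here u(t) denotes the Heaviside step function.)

F(ω) = \frac{8}{i \omega + 5}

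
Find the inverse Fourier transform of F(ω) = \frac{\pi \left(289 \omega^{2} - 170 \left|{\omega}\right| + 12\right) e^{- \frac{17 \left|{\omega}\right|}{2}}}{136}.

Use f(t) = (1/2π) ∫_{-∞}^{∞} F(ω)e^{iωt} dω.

f(t) = \frac{2 t^{4}}{\left(t^{2} + \frac{289}{4}\right)^{3}}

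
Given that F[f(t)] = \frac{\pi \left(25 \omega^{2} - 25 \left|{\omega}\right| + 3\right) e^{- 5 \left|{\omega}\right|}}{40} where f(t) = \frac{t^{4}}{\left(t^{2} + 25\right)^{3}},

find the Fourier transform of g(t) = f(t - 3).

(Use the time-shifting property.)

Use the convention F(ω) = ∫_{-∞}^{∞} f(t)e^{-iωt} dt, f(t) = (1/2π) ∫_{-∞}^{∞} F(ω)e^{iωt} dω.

F[g](ω) = \frac{\pi \left(25 \omega^{2} - 25 \left|{\omega}\right| + 3\right) e^{- 3 i \omega - 5 \left|{\omega}\right|}}{40}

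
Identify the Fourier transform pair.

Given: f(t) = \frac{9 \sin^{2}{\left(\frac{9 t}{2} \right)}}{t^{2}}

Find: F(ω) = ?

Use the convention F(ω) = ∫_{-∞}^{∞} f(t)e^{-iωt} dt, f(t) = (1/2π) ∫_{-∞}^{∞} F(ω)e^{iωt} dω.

F(ω) = \begin{cases} \frac{9 \pi \left(9 - \left|{\omega}\right|\right)}{2} & \text{for}\: \omega > -9 \wedge \omega < 9 \\0 & \text{otherwise} \end{cases}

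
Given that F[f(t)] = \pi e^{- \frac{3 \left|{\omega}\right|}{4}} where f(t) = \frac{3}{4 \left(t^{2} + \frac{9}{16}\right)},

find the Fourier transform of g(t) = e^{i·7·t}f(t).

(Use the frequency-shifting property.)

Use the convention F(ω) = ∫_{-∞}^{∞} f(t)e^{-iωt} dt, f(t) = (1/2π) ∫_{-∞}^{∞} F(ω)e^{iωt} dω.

F[g](ω) = \pi e^{- \frac{3 \left|{\omega - 7}\right|}{4}}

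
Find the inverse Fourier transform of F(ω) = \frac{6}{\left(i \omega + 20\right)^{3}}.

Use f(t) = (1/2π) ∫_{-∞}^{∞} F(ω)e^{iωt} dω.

f(t) = 3 t^{2} e^{- 20 t} u\left(t\right)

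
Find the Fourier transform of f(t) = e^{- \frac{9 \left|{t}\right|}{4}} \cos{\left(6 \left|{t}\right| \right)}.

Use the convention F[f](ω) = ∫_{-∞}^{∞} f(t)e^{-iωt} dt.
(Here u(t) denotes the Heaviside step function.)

F(ω) = \frac{72 \left(16 \omega^{2} + 657\right)}{256 \omega^{4} - 15840 \omega^{2} + 431649}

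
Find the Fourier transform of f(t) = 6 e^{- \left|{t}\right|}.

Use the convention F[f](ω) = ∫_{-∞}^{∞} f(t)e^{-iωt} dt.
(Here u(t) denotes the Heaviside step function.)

F(ω) = \frac{12}{\omega^{2} + 1}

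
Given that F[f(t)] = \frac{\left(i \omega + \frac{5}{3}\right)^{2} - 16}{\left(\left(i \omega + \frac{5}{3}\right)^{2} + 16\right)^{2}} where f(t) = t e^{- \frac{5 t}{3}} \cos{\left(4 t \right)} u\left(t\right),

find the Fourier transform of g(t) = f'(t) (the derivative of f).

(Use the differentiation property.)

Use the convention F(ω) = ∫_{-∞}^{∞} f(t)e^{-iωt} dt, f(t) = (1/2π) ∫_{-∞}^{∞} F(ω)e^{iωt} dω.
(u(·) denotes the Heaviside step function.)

F[g](ω) = \frac{9 i \omega \left(\left(3 i \omega + 5\right)^{2} - 144\right)}{\left(\left(3 i \omega + 5\right)^{2} + 144\right)^{2}}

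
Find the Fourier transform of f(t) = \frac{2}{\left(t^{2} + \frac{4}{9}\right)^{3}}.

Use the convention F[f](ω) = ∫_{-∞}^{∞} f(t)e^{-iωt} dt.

F(ω) = \frac{27 \pi \left(4 \omega^{2} + 18 \left|{\omega}\right| + 27\right) e^{- \frac{2 \left|{\omega}\right|}{3}}}{128}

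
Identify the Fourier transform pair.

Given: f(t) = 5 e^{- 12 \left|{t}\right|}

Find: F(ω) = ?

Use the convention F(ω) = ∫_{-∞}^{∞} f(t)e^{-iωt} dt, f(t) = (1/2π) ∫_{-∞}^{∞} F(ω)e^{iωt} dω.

F(ω) = \frac{120}{\omega^{2} + 144}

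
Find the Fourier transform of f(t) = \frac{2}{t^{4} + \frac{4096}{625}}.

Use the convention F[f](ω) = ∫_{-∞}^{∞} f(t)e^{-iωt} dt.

F(ω) = \frac{125 \pi e^{- \frac{4 \sqrt{2} \left|{\omega}\right|}{5}} \sin{\left(\frac{4 \sqrt{2} \left|{\omega}\right|}{5} + \frac{\pi}{4} \right)}}{256}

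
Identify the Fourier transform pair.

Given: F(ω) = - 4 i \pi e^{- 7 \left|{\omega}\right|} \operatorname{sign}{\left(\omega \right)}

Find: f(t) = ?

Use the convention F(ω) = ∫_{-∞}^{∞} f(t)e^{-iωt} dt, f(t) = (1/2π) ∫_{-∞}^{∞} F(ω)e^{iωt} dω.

f(t) = \frac{4 t}{t^{2} + 49}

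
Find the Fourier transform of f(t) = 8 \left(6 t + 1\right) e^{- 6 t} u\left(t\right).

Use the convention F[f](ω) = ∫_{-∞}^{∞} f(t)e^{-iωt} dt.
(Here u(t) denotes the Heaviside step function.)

F(ω) = \frac{8 \left(- i \omega - 12\right)}{\omega^{2} - 12 i \omega - 36}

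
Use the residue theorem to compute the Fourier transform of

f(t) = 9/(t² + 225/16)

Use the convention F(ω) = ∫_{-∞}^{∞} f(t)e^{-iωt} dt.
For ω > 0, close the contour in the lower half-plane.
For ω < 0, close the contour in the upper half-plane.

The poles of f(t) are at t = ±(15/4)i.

Let g(z) = f(z)e^{-iωz}; for large |z| the factor e^{-iωz} decays in the lower half-plane when ω > 0 and in the upper half-plane when ω < 0.

Case ω > 0 (lower half-plane, clockwise contour ⇒ F(ω) = -2πi·ΣRes):
  Res_{z = - \frac{15 i}{4}} g(z) = \frac{6 i e^{- \frac{15 \omega}{4}}}{5}
  F(ω) = -2πi·ΣRes = \frac{12 \pi e^{- \frac{15 \omega}{4}}}{5}

Case ω < 0 (upper half-plane, counterclockwise contour ⇒ F(ω) = +2πi·ΣRes):
  Res_{z = \frac{15 i}{4}} g(z) = - \frac{6 i e^{\frac{15 \omega}{4}}}{5}
  F(ω) = 2πi·ΣRes = \frac{12 \pi e^{\frac{15 \omega}{4}}}{5}

Both cases combine into a single formula in |ω|:

F(ω) = \frac{12 \pi e^{- \frac{15 \left|{\omega}\right|}{4}}}{5}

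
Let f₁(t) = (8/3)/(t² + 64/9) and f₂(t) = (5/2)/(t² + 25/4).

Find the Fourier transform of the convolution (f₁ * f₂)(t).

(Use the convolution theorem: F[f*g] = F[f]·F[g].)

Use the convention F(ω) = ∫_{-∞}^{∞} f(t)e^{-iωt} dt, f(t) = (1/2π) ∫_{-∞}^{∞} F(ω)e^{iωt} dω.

F[f₁*f₂](ω) = \pi^{2} e^{- \frac{31 \left|{\omega}\right|}{6}}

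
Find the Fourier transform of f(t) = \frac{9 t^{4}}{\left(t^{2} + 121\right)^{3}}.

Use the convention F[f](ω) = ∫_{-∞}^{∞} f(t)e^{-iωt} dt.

F(ω) = \frac{9 \pi \left(121 \omega^{2} - 55 \left|{\omega}\right| + 3\right) e^{- 11 \left|{\omega}\right|}}{88}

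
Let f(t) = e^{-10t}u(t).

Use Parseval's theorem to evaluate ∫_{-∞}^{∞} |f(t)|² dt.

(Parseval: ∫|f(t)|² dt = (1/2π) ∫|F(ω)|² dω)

∫|f(t)|² dt = \frac{1}{20}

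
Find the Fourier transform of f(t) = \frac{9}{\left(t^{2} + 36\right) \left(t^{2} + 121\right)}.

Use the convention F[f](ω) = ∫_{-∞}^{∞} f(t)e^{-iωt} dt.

F(ω) = \frac{3 \pi \left(11 e^{5 \left|{\omega}\right|} - 6\right) e^{- 11 \left|{\omega}\right|}}{1870}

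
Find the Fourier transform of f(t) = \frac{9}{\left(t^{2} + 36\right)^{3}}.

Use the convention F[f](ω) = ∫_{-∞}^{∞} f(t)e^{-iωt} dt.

F(ω) = \frac{\pi \left(12 \omega^{2} + 6 \left|{\omega}\right| + 1\right) e^{- 6 \left|{\omega}\right|}}{2304}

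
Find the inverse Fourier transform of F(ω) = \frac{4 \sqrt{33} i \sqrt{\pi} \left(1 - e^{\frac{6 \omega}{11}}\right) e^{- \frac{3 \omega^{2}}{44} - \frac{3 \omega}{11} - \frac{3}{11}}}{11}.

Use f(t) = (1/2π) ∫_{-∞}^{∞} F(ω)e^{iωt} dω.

f(t) = 8 e^{- \frac{11 t^{2}}{3}} \sin{\left(2 t \right)}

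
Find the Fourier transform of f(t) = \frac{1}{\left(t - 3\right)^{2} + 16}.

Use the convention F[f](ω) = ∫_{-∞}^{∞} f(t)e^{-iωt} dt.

F(ω) = \frac{\pi e^{- 3 i \omega - 4 \left|{\omega}\right|}}{4}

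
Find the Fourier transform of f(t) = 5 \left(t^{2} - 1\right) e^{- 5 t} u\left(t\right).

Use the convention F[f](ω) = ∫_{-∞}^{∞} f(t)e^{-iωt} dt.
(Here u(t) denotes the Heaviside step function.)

F(ω) = \frac{5 \left(2 i \omega - \left(i \omega + 5\right)^{3} + 10\right)}{\left(i \omega + 5\right)^{4}}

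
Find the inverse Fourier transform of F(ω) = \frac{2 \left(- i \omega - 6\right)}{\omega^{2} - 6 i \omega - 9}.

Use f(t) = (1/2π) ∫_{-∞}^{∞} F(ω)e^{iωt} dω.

f(t) = 2 \left(3 t + 1\right) e^{- 3 t} u\left(t\right)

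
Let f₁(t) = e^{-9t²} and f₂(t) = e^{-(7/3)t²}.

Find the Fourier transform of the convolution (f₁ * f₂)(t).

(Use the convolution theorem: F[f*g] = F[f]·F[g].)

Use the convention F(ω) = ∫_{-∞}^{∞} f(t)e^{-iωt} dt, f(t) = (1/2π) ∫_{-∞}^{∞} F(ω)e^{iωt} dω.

F[f₁*f₂](ω) = \frac{\sqrt{21} \pi e^{- \frac{17 \omega^{2}}{126}}}{21}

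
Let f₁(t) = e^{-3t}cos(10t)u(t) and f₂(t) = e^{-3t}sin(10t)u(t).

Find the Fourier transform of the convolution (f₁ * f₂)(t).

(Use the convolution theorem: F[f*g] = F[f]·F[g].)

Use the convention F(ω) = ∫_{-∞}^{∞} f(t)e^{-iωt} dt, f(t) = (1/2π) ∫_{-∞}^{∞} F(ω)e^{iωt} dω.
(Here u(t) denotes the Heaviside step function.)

F[f₁*f₂](ω) = \frac{10 \left(i \omega + 3\right)}{\left(\left(i \omega + 3\right)^{2} + 100\right)^{2}}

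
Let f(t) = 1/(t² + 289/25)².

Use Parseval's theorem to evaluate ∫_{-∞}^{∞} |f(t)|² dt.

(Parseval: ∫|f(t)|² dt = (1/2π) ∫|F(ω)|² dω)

∫|f(t)|² dt = \frac{390625 \pi}{6565418768}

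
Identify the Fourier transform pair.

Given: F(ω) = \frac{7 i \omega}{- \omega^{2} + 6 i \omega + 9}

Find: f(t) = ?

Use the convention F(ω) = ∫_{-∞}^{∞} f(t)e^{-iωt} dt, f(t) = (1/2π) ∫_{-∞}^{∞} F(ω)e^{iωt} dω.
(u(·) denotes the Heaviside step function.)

f(t) = 7 \left(1 - 3 t\right) e^{- 3 t} u\left(t\right)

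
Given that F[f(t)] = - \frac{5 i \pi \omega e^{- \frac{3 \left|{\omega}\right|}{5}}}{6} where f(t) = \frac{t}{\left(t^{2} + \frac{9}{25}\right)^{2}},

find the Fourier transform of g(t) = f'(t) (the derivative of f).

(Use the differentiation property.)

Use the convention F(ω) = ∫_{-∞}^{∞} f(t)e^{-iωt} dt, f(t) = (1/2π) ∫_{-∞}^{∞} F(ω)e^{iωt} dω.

F[g](ω) = \frac{5 \pi \omega^{2} e^{- \frac{3 \left|{\omega}\right|}{5}}}{6}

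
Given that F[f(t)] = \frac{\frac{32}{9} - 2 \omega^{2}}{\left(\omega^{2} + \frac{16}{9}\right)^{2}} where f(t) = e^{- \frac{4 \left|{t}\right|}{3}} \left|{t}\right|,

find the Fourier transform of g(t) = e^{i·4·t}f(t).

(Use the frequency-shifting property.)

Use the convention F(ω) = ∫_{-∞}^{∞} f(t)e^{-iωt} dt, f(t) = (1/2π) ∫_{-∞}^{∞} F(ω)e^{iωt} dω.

F[g](ω) = \frac{18 \left(16 - 9 \left(\omega - 4\right)^{2}\right)}{\left(9 \left(\omega - 4\right)^{2} + 16\right)^{2}}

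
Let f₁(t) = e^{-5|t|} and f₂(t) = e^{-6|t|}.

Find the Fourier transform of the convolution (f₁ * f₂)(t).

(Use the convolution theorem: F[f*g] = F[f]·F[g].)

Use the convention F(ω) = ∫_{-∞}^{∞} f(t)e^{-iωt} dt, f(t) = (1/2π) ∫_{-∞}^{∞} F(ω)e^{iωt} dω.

F[f₁*f₂](ω) = \frac{120}{\left(\omega^{2} + 25\right) \left(\omega^{2} + 36\right)}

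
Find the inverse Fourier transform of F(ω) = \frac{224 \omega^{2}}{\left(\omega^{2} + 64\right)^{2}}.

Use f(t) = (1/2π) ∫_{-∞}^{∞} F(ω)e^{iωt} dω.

f(t) = 7 \left(1 - 8 \left|{t}\right|\right) e^{- 8 \left|{t}\right|}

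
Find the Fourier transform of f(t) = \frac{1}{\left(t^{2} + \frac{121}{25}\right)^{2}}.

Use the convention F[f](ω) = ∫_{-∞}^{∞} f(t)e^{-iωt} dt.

F(ω) = \frac{25 \pi \left(11 \left|{\omega}\right| + 5\right) e^{- \frac{11 \left|{\omega}\right|}{5}}}{2662}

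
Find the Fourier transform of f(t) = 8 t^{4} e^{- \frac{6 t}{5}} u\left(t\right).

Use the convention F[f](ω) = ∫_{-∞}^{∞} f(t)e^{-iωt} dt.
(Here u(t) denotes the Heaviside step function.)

F(ω) = \frac{600000}{\left(5 i \omega + 6\right)^{5}}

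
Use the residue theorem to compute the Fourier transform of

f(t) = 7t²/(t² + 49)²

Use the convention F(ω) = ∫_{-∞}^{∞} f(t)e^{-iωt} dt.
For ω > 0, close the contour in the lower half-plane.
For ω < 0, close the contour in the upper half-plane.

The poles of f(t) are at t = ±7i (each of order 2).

Let g(z) = f(z)e^{-iωz}; for large |z| the factor e^{-iωz} decays in the lower half-plane when ω > 0 and in the upper half-plane when ω < 0.

Case ω > 0 (lower half-plane, clockwise contour ⇒ F(ω) = -2πi·ΣRes):
  Res_{z = - 7 i} g(z) = \frac{i \left(1 - 7 \omega\right) e^{- 7 \omega}}{4} (pole of order 2)
  F(ω) = -2πi·ΣRes = \frac{\pi \left(1 - 7 \omega\right) e^{- 7 \omega}}{2}

Case ω < 0 (upper half-plane, counterclockwise contour ⇒ F(ω) = +2πi·ΣRes):
  Res_{z = 7 i} g(z) = \frac{i \left(- 7 \omega - 1\right) e^{7 \omega}}{4} (pole of order 2)
  F(ω) = 2πi·ΣRes = \frac{\pi \left(7 \omega + 1\right) e^{7 \omega}}{2}

Both cases combine into a single formula in |ω|:

F(ω) = \frac{\pi \left(1 - 7 \left|{\omega}\right|\right) e^{- 7 \left|{\omega}\right|}}{2}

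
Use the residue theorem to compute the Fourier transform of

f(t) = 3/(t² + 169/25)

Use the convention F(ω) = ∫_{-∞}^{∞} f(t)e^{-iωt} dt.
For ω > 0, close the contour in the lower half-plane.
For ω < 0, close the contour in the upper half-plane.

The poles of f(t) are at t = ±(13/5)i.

Let g(z) = f(z)e^{-iωz}; for large |z| the factor e^{-iωz} decays in the lower half-plane when ω > 0 and in the upper half-plane when ω < 0.

Case ω > 0 (lower half-plane, clockwise contour ⇒ F(ω) = -2πi·ΣRes):
  Res_{z = - \frac{13 i}{5}} g(z) = \frac{15 i e^{- \frac{13 \omega}{5}}}{26}
  F(ω) = -2πi·ΣRes = \frac{15 \pi e^{- \frac{13 \omega}{5}}}{13}

Case ω < 0 (upper half-plane, counterclockwise contour ⇒ F(ω) = +2πi·ΣRes):
  Res_{z = \frac{13 i}{5}} g(z) = - \frac{15 i e^{\frac{13 \omega}{5}}}{26}
  F(ω) = 2πi·ΣRes = \frac{15 \pi e^{\frac{13 \omega}{5}}}{13}

Both cases combine into a single formula in |ω|:

F(ω) = \frac{15 \pi e^{- \frac{13 \left|{\omega}\right|}{5}}}{13}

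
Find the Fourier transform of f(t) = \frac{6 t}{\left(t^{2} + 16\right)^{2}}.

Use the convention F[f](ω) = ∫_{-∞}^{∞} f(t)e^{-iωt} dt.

F(ω) = - \frac{3 i \pi \omega e^{- 4 \left|{\omega}\right|}}{4}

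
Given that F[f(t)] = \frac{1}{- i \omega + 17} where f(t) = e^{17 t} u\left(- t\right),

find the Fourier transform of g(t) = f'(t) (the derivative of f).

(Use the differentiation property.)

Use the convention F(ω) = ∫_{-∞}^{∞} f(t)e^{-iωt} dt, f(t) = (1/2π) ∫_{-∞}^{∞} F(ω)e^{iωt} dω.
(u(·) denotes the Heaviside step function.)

F[g](ω) = - \frac{\omega}{\omega + 17 i}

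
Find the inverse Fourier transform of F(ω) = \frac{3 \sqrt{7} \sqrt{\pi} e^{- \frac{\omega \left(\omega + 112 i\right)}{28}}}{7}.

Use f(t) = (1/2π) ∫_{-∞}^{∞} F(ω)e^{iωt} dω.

f(t) = 3 e^{- 7 \left(t - 4\right)^{2}}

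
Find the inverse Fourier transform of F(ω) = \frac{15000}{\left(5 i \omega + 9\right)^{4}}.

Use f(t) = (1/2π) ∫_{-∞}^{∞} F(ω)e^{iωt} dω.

f(t) = 4 t^{3} e^{- \frac{9 t}{5}} u\left(t\right)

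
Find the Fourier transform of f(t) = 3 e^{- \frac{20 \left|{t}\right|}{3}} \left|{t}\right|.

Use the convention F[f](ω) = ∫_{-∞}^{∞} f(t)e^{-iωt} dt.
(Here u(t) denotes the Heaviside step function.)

F(ω) = \frac{54 \left(400 - 9 \omega^{2}\right)}{\left(9 \omega^{2} + 400\right)^{2}}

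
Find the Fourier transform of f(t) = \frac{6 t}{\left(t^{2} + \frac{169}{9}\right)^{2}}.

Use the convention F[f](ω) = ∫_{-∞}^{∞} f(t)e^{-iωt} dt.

F(ω) = - \frac{9 i \pi \omega e^{- \frac{13 \left|{\omega}\right|}{3}}}{13}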